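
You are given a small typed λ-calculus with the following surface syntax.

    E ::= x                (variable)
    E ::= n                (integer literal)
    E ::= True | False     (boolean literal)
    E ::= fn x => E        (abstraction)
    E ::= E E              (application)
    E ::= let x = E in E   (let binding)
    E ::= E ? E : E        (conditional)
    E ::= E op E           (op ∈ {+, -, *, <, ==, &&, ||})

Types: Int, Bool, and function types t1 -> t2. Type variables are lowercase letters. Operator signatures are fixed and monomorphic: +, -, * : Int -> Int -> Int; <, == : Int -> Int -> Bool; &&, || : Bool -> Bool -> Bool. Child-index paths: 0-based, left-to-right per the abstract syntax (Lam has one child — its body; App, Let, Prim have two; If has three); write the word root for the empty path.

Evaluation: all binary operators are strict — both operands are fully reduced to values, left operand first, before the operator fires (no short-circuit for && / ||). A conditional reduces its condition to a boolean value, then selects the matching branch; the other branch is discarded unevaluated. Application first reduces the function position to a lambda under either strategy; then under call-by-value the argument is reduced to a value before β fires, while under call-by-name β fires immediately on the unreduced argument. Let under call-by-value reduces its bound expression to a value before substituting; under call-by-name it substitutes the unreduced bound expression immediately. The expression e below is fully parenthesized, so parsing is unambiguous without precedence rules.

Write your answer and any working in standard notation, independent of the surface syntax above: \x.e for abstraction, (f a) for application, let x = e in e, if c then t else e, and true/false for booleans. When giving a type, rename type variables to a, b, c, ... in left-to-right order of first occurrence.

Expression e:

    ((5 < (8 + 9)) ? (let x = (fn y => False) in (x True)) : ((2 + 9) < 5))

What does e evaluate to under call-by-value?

Answer: false

Trace:
step 0: (if (5 < (8 + 9)) then (let x = (\y.false) in (x true)) else ((2 + 9) < 5))
step 1: [delta@0.1] (if (5 < 17) then (let x = (\y.false) in (x true)) else ((2 + 9) < 5))
step 2: [delta@0] (if true then (let x = (\y.false) in (x true)) else ((2 + 9) < 5))
step 3: [if@root] (let x = (\y.false) in (x true))
step 4: [let@root] ((\y.false) true)
step 5: [beta@root] false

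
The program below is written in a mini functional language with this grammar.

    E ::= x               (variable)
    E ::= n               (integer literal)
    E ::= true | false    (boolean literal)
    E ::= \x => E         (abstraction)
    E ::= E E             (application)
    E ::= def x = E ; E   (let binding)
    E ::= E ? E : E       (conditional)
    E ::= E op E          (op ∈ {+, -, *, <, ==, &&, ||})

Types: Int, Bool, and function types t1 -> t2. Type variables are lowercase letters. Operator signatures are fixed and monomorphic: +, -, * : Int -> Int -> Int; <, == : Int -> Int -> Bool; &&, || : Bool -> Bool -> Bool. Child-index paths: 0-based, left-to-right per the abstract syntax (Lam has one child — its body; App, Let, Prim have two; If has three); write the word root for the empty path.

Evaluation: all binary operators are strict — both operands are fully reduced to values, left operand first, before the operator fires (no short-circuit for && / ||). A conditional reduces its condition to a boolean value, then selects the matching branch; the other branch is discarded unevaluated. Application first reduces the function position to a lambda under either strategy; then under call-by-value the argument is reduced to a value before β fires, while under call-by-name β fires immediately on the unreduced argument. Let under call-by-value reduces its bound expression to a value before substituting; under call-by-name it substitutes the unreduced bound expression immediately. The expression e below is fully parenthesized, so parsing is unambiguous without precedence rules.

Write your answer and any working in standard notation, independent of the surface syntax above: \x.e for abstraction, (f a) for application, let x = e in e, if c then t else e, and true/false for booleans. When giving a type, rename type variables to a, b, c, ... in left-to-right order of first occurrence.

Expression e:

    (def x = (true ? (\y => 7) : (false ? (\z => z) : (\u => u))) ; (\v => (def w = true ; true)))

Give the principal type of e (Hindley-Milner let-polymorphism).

Derivation:
  unify Bool ~ Bool
\y._ : a -> Int
  unify Bool ~ Bool
z : b
\z._ : b -> b
u : c
\u._ : c -> c
  unify b -> b ~ c -> c
  unify b ~ c
  unify c ~ c
  unify a -> Int ~ c -> c
  unify a ~ c
  unify Int ~ c
let x : Int -> Int
let w : Bool
\v._ : d -> Bool

Answer: a -> Bool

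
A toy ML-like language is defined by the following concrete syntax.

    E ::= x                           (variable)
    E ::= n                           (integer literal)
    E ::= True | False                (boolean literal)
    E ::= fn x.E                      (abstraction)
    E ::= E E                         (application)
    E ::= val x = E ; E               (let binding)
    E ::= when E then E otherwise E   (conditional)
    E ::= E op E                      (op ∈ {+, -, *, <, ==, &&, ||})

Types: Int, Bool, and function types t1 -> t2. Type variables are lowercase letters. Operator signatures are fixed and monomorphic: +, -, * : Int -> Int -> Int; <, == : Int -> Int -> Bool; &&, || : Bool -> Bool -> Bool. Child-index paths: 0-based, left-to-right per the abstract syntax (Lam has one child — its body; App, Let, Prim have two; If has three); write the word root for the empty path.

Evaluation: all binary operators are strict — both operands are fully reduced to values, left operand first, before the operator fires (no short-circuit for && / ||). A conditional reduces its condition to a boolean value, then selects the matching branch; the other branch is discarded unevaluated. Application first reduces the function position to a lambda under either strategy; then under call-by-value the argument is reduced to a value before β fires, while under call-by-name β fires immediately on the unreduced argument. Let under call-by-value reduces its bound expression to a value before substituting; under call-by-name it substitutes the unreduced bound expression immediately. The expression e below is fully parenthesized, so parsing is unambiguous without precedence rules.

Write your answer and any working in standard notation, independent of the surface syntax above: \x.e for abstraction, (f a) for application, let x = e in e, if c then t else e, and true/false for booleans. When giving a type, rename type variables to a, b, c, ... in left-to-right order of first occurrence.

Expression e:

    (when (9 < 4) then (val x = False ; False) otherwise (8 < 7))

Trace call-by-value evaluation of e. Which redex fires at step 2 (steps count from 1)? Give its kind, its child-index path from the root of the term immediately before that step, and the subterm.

Derivation:
step 0: (if (9 < 4) then (let x = false in false) else (8 < 7))
step 1: [delta@0] (if false then (let x = false in false) else (8 < 7))
step 2: [if@root] (8 < 7)

Answer: if at root : (if false then (let x = false in false) else (8 < 7))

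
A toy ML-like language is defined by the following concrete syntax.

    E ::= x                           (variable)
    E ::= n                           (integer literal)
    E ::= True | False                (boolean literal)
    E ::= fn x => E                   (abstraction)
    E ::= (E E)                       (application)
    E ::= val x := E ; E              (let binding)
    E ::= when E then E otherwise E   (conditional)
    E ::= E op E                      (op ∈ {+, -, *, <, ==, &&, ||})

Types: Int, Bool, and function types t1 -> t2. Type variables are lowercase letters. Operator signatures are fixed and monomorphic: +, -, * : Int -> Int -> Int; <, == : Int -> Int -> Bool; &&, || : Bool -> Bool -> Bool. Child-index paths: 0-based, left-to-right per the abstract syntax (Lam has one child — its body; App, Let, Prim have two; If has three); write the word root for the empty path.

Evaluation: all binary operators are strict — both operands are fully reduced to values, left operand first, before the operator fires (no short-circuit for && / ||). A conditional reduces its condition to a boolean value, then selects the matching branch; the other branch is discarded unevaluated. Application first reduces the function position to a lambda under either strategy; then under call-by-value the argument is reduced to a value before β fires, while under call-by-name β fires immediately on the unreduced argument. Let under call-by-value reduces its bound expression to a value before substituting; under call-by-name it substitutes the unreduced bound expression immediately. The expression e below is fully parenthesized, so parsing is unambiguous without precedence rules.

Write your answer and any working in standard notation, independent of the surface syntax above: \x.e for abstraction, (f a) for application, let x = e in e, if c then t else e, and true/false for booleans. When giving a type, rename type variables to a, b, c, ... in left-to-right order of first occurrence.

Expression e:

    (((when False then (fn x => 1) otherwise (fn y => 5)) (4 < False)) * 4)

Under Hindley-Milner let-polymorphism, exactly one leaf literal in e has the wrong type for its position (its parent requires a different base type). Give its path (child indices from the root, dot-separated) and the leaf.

Trace:
  unify Bool ~ Bool
\x._ : a -> Int
\y._ : b -> Int
  unify a -> Int ~ b -> Int
  unify a ~ b
  unify Int ~ Int
  unify Int ~ Int
  unify Bool ~ Int
  FAIL: mismatch Bool ~ Int

Answer: 0.1.1 : false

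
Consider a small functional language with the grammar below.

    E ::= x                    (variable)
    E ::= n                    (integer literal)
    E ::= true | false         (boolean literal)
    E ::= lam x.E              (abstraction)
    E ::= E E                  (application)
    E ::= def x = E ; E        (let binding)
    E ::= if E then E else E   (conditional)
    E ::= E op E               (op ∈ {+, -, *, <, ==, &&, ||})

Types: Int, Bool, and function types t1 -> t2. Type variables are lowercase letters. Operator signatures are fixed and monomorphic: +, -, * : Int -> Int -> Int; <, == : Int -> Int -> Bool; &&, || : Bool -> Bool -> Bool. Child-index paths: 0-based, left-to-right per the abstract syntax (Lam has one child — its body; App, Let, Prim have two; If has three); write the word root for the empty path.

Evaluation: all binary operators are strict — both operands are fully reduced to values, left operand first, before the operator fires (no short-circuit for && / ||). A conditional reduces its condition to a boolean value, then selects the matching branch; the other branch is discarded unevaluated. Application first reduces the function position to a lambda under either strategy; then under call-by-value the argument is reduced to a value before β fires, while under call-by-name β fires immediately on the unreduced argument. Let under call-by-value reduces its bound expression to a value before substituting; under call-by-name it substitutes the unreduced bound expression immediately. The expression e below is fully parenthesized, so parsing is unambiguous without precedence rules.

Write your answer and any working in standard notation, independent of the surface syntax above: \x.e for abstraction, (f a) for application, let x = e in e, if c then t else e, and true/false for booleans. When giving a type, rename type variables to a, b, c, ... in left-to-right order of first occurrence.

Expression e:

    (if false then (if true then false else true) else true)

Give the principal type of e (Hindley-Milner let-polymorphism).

Answer: Bool

Trace:
  unify Bool ~ Bool
  unify Bool ~ Bool
  unify Bool ~ Bool
  unify Bool ~ Bool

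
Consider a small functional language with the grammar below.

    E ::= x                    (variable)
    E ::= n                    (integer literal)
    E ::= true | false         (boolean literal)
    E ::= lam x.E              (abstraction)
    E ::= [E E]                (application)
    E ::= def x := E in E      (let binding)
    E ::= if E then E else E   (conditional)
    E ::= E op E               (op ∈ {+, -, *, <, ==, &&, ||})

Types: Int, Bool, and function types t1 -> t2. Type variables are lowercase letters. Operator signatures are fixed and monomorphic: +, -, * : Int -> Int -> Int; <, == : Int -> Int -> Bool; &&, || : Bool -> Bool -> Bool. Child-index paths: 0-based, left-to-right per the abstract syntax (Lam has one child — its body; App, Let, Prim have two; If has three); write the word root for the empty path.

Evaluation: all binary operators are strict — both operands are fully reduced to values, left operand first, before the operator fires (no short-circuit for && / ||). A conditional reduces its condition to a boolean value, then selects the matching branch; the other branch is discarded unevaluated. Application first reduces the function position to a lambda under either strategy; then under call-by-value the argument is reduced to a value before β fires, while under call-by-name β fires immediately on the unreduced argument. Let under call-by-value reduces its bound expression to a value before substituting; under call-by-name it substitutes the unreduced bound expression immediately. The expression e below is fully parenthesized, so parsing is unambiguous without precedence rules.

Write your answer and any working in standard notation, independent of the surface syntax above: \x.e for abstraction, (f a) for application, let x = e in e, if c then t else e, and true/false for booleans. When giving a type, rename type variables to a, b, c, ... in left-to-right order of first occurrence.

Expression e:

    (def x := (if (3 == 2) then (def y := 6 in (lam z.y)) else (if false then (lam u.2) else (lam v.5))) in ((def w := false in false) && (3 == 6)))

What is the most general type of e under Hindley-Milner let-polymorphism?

Trace:
  unify Int ~ Int
  unify Int ~ Int
  unify Bool ~ Bool
let y : Int
y : Int
\z._ : a -> Int
  unify Bool ~ Bool
\u._ : b -> Int
\v._ : c -> Int
  unify b -> Int ~ c -> Int
  unify b ~ c
  unify Int ~ Int
  unify a -> Int ~ c -> Int
  unify a ~ c
  unify Int ~ Int
let x : forall. c -> Int
let w : Bool
  unify Bool ~ Bool
  unify Int ~ Int
  unify Int ~ Int
  unify Bool ~ Bool

Answer: Bool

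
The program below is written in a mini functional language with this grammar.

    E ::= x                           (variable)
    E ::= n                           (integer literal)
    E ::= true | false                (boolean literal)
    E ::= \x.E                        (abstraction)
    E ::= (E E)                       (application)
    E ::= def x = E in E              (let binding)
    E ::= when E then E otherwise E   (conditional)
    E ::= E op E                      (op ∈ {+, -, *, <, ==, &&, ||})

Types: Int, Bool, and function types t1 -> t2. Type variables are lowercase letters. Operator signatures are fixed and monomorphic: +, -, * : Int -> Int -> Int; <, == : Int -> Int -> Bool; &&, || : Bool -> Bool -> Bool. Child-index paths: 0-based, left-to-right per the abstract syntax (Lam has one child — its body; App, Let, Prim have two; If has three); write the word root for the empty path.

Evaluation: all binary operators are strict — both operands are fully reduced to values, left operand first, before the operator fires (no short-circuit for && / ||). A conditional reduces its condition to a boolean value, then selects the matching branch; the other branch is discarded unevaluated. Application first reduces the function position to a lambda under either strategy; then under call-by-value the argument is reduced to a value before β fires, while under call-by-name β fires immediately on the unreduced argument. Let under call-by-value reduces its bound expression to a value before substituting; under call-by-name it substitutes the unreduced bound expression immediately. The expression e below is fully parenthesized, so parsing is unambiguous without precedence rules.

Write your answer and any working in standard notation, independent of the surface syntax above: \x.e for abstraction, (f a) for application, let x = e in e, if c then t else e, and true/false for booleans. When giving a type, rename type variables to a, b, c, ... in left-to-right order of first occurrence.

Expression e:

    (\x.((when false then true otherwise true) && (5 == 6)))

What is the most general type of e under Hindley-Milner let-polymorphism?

Answer: a -> Bool

Derivation:
  unify Bool ~ Bool
  unify Bool ~ Bool
  unify Bool ~ Bool
  unify Int ~ Int
  unify Int ~ Int
  unify Bool ~ Bool
\x._ : a -> Bool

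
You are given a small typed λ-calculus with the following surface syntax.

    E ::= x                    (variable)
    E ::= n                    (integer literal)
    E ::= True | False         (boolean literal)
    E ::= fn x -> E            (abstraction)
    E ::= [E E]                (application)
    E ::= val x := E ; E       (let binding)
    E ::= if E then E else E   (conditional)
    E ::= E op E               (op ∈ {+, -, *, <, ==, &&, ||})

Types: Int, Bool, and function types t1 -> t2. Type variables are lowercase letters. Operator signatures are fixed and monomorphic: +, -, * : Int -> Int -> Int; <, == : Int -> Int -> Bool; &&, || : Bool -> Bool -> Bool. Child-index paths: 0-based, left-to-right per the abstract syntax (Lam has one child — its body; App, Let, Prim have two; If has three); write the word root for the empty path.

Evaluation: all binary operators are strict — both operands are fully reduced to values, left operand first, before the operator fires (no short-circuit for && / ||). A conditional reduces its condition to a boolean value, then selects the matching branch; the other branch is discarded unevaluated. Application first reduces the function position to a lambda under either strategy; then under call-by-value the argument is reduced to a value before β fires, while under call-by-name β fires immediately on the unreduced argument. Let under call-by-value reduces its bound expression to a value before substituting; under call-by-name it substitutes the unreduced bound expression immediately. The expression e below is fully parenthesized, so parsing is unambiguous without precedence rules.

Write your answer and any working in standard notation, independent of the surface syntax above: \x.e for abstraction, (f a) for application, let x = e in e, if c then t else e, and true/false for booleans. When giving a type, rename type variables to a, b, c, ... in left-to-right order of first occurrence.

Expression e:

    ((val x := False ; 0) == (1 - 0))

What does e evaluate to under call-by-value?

Derivation:
step 0: ((let x = false in 0) == (1 - 0))
step 1: [let@0] (0 == (1 - 0))
step 2: [delta@1] (0 == 1)
step 3: [delta@root] false

Answer: false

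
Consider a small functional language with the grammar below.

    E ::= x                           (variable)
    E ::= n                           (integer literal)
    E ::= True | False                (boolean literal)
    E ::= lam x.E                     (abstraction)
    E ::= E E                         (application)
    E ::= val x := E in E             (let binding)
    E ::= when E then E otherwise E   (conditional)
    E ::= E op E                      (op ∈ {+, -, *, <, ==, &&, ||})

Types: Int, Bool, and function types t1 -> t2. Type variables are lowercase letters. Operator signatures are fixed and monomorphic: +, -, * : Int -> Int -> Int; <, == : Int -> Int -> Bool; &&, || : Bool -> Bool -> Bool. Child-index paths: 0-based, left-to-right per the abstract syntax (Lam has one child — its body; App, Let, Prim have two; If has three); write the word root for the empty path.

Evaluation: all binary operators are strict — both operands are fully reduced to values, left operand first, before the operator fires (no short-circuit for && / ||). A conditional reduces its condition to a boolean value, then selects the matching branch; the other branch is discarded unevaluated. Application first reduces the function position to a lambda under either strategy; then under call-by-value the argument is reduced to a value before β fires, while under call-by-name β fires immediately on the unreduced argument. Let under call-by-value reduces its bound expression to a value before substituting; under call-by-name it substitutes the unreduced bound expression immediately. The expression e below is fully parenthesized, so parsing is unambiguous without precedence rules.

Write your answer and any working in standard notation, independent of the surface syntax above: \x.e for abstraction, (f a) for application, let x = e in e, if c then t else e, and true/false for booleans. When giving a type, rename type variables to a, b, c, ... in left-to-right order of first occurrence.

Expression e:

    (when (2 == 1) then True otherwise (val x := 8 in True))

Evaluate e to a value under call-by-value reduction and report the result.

Answer: true

Working:
step 0: (if (2 == 1) then true else (let x = 8 in true))
step 1: [delta@0] (if false then true else (let x = 8 in true))
step 2: [if@root] (let x = 8 in true)
step 3: [let@root] true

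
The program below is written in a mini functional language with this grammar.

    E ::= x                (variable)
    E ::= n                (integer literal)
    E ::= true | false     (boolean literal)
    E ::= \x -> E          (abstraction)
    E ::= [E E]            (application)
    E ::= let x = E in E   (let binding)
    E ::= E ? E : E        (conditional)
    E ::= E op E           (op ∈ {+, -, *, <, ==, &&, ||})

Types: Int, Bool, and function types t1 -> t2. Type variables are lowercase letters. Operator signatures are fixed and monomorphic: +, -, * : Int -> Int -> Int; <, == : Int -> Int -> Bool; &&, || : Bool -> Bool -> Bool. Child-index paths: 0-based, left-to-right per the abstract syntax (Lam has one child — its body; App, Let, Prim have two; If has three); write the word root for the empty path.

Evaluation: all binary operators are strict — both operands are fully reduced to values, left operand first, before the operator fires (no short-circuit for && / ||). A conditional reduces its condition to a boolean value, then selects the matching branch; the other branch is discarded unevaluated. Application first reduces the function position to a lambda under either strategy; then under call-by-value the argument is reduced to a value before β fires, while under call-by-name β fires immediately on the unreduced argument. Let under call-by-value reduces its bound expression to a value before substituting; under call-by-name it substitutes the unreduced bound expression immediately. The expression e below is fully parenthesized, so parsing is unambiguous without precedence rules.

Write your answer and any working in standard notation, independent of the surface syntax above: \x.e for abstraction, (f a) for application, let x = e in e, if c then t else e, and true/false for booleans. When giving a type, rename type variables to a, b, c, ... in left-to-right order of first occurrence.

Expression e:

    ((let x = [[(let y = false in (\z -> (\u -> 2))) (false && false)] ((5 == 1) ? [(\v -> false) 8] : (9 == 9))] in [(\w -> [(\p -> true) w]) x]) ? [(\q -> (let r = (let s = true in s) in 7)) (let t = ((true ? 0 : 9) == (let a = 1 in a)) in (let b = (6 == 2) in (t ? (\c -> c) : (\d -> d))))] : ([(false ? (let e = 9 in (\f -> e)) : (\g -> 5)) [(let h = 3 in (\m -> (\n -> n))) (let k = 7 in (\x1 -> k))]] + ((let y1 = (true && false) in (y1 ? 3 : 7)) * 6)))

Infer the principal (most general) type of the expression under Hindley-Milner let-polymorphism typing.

Trace:
let y : Bool
\u._ : b -> Int
\z._ : a -> b -> Int
  unify Bool ~ Bool
  unify Bool ~ Bool
  unify a -> b -> Int ~ Bool -> c
  unify a ~ Bool
  unify b -> Int ~ c
_ _ : b -> Int
  unify Int ~ Int
  unify Int ~ Int
  unify Bool ~ Bool
\v._ : d -> Bool
  unify d -> Bool ~ Int -> e
  unify d ~ Int
  unify Bool ~ e
_ _ : Bool
  unify Int ~ Int
  unify Int ~ Int
  unify Bool ~ Bool
  unify b -> Int ~ Bool -> f
  unify b ~ Bool
  unify Int ~ f
_ _ : Int
let x : Int
\p._ : h -> Bool
w : g
  unify h -> Bool ~ g -> i
  unify h ~ g
  unify Bool ~ i
_ _ : Bool
\w._ : g -> Bool
x : Int
  unify g -> Bool ~ Int -> j
  unify g ~ Int
  unify Bool ~ j
_ _ : Bool
  unify Bool ~ Bool
let s : Bool
s : Bool
let r : Bool
\q._ : k -> Int
  unify Bool ~ Bool
  unify Int ~ Int
  unify Int ~ Int
let a : Int
a : Int
  unify Int ~ Int
let t : Bool
  unify Int ~ Int
  unify Int ~ Int
let b : Bool
t : Bool
  unify Bool ~ Bool
c : l
\c._ : l -> l
d : m
\d._ : m -> m
  unify l -> l ~ m -> m
  unify l ~ m
  unify m ~ m
  unify k -> Int ~ (m -> m) -> n
  unify k ~ m -> m
  unify Int ~ n
_ _ : Int
  unify Bool ~ Bool
let e : Int
e : Int
\f._ : o -> Int
\g._ : p -> Int
  unify o -> Int ~ p -> Int
  unify o ~ p
  unify Int ~ Int
let h : Int
n : r
\n._ : r -> r
\m._ : q -> r -> r
let k : Int
k : Int
\x1._ : s -> Int
  unify q -> r -> r ~ (s -> Int) -> t
  unify q ~ s -> Int
  unify r -> r ~ t
_ _ : r -> r
  unify p -> Int ~ (r -> r) -> u
  unify p ~ r -> r
  unify Int ~ u
_ _ : Int
  unify Int ~ Int
  unify Bool ~ Bool
  unify Bool ~ Bool
let y1 : Bool
y1 : Bool
  unify Bool ~ Bool
  unify Int ~ Int
  unify Int ~ Int
  unify Int ~ Int
  unify Int ~ Int
  unify Int ~ Int

Answer: Int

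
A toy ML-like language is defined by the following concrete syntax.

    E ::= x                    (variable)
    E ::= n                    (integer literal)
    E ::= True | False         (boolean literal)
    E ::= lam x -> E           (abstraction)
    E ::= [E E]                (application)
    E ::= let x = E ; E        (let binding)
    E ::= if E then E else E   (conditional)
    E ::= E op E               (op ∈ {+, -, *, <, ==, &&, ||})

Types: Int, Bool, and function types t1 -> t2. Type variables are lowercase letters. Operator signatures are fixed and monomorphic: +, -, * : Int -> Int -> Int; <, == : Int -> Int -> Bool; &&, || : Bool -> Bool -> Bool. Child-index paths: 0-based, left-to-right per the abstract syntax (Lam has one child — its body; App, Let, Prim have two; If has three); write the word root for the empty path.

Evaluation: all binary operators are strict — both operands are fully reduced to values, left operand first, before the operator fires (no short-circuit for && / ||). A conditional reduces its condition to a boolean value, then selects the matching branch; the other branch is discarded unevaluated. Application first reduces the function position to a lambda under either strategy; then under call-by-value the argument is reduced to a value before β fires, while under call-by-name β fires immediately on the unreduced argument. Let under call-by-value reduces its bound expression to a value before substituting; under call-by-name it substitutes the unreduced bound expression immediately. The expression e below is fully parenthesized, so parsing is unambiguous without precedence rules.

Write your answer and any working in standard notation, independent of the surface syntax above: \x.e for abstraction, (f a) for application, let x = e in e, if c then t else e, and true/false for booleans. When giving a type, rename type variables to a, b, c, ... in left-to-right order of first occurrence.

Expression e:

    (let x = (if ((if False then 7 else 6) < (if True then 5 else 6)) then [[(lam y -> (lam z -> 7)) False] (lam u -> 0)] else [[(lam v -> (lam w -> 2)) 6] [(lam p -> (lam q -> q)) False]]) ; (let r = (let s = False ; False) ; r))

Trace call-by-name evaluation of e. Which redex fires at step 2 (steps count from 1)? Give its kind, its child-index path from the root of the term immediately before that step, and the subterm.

Derivation:
step 0: (let x = (if ((if false then 7 else 6) < (if true then 5 else 6)) then (((\y.(\z.7)) false) (\u.0)) else (((\v.(\w.2)) 6) ((\p.(\q.q)) false))) in (let r = (let s = false in false) in r))
step 1: [let@root] (let r = (let s = false in false) in r)
step 2: [let@root] (let s = false in false)

Answer: let at root : (let r = (let s = false in false) in r)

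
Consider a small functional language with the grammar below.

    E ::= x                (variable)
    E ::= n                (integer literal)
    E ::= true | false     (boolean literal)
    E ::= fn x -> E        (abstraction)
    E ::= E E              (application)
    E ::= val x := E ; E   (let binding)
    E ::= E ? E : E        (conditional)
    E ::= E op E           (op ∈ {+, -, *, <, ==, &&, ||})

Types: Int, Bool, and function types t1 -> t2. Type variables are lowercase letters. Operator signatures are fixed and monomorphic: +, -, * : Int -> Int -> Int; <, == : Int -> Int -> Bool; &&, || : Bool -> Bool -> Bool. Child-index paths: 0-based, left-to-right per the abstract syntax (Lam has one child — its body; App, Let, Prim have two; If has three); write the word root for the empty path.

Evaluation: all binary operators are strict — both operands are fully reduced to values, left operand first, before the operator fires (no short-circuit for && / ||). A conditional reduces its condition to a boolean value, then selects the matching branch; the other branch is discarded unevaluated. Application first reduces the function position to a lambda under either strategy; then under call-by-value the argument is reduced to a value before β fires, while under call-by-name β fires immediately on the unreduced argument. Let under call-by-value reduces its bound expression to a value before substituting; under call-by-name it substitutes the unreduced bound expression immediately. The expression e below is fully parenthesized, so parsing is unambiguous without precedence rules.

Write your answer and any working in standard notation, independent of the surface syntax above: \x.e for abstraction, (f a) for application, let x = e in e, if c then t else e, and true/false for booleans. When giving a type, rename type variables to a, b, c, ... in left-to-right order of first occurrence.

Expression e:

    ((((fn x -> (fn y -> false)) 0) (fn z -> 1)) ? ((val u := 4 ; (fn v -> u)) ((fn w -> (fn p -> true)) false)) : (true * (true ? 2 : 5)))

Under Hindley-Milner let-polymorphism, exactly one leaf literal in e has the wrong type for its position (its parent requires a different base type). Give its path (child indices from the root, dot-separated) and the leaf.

Working:
\y._ : b -> Bool
\x._ : a -> b -> Bool
  unify a -> b -> Bool ~ Int -> c
  unify a ~ Int
  unify b -> Bool ~ c
_ _ : b -> Bool
\z._ : d -> Int
  unify b -> Bool ~ (d -> Int) -> e
  unify b ~ d -> Int
  unify Bool ~ e
_ _ : Bool
  unify Bool ~ Bool
let u : Int
u : Int
\v._ : f -> Int
\p._ : h -> Bool
\w._ : g -> h -> Bool
  unify g -> h -> Bool ~ Bool -> i
  unify g ~ Bool
  unify h -> Bool ~ i
_ _ : h -> Bool
  unify f -> Int ~ (h -> Bool) -> j
  unify f ~ h -> Bool
  unify Int ~ j
_ _ : Int
  unify Bool ~ Int
  FAIL: mismatch Bool ~ Int

Answer: 2.0 : true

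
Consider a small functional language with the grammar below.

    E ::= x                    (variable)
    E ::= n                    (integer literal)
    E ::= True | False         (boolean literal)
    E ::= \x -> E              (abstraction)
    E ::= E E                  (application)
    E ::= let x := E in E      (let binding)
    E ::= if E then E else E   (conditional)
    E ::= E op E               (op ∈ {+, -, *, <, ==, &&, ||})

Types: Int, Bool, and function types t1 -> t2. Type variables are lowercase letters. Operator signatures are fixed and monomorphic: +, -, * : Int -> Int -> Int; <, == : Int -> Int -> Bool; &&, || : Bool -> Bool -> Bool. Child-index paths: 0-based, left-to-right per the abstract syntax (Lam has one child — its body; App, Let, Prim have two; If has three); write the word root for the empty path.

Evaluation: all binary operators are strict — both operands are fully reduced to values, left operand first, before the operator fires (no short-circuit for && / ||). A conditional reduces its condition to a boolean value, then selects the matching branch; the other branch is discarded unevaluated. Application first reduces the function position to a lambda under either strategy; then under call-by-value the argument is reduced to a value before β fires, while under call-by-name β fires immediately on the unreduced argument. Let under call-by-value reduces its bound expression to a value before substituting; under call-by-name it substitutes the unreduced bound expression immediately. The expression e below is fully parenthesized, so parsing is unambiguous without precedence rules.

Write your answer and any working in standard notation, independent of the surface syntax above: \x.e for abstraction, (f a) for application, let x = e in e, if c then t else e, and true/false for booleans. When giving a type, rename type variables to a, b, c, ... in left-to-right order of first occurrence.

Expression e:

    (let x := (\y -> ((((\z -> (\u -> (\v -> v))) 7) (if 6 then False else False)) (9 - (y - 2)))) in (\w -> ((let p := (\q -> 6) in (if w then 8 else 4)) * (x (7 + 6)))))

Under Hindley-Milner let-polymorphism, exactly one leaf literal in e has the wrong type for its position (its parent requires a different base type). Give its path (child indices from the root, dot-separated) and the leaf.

Working:
v : d
\v._ : d -> d
\u._ : c -> d -> d
\z._ : b -> c -> d -> d
  unify b -> c -> d -> d ~ Int -> e
  unify b ~ Int
  unify c -> d -> d ~ e
_ _ : c -> d -> d
  unify Int ~ Bool
  FAIL: mismatch Int ~ Bool

Answer: 0.0.0.1.0 : 6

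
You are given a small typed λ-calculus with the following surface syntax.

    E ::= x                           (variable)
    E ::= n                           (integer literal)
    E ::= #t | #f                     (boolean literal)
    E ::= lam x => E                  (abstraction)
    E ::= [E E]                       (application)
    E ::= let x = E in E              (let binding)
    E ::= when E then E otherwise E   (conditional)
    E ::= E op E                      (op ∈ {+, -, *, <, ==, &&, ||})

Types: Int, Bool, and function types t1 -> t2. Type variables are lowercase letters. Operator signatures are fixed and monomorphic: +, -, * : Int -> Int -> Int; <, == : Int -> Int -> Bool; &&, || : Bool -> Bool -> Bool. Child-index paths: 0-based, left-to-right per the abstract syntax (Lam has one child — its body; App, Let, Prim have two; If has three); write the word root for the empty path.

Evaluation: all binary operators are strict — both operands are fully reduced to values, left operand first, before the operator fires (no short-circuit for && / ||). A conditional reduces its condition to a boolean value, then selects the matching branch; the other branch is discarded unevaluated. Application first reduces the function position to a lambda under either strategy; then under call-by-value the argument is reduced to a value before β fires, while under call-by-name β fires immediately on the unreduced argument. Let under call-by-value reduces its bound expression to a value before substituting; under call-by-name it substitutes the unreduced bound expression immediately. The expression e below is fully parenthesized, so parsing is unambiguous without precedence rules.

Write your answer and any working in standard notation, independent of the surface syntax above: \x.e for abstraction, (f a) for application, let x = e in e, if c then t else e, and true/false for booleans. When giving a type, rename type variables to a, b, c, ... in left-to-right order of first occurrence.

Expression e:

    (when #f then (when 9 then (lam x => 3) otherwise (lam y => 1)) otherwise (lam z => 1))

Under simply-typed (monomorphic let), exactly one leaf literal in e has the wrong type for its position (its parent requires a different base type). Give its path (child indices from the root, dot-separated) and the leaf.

Answer: 1.0 : 9

Trace:
  unify Bool ~ Bool
  unify Int ~ Bool
  FAIL: mismatch Int ~ Bool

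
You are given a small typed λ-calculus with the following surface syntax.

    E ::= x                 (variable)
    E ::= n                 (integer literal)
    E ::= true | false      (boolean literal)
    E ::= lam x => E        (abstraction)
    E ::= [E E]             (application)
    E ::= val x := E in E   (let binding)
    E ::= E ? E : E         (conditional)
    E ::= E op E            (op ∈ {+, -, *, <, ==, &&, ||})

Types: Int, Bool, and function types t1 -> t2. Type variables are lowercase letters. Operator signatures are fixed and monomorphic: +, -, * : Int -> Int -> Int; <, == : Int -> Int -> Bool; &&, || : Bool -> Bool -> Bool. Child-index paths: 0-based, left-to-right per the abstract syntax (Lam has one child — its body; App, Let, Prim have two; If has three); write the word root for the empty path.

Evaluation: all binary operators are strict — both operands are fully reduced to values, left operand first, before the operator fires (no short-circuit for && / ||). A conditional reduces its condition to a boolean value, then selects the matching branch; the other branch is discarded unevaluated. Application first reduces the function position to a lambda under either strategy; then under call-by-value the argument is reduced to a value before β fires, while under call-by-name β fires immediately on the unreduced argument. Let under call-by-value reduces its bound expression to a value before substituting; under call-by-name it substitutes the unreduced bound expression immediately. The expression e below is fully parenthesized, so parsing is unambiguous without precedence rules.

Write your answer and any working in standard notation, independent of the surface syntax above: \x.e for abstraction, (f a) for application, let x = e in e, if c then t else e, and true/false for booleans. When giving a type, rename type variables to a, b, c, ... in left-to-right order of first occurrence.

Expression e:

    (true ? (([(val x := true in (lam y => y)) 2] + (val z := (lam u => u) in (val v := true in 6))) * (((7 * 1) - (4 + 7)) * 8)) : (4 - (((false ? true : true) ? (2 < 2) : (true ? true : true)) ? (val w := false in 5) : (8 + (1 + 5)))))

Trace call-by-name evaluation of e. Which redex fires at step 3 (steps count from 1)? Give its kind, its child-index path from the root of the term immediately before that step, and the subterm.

Answer: beta at 0.0 : ((\y.y) 2)

Derivation:
step 0: (if true then ((((let x = true in (\y.y)) 2) + (let z = (\u.u) in (let v = true in 6))) * (((7 * 1) - (4 + 7)) * 8)) else (4 - (if (if (if false then true else true) then (2 < 2) else (if true then true else true)) then (let w = false in 5) else (8 + (1 + 5)))))
step 1: [if@root] ((((let x = true in (\y.y)) 2) + (let z = (\u.u) in (let v = true in 6))) * (((7 * 1) - (4 + 7)) * 8))
step 2: [let@0.0.0] ((((\y.y) 2) + (let z = (\u.u) in (let v = true in 6))) * (((7 * 1) - (4 + 7)) * 8))
step 3: [beta@0.0] ((2 + (let z = (\u.u) in (let v = true in 6))) * (((7 * 1) - (4 + 7)) * 8))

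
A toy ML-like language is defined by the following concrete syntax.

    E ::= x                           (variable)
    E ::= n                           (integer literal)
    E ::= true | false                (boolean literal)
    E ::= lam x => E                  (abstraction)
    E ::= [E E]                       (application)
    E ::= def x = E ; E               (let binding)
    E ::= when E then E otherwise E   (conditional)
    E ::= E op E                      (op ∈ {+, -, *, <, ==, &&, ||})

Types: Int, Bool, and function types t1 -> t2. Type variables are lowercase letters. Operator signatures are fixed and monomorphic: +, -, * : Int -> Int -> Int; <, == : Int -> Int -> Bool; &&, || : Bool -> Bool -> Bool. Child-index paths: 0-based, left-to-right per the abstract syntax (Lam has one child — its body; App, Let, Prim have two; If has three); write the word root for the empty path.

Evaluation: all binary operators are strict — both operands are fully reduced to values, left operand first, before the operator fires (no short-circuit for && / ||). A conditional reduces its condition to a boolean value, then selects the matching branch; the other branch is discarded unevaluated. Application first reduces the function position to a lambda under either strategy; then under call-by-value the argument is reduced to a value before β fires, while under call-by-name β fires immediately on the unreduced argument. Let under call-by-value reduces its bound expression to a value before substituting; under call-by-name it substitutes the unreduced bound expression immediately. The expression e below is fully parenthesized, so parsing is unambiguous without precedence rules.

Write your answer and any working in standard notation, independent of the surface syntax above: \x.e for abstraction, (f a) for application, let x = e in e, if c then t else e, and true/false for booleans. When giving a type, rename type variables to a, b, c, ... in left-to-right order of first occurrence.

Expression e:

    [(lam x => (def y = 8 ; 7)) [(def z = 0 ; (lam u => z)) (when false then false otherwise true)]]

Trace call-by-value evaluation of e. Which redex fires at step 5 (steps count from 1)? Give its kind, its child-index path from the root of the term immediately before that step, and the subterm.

Derivation:
step 0: ((\x.(let y = 8 in 7)) ((let z = 0 in (\u.z)) (if false then false else true)))
step 1: [let@1.0] ((\x.(let y = 8 in 7)) ((\u.0) (if false then false else true)))
step 2: [if@1.1] ((\x.(let y = 8 in 7)) ((\u.0) true))
step 3: [beta@1] ((\x.(let y = 8 in 7)) 0)
step 4: [beta@root] (let y = 8 in 7)
step 5: [let@root] 7

Answer: let at root : (let y = 8 in 7)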